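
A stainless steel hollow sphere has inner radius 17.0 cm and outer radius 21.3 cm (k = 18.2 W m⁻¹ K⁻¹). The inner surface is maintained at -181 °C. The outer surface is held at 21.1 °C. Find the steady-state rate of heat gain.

Q = 4πk·ΔT/(1/r₁ − 1/r₂) = 4π × 18.2 × 202.1 / (1/0.170 − 1/0.213) = 38900 W

Q = 38.9 kW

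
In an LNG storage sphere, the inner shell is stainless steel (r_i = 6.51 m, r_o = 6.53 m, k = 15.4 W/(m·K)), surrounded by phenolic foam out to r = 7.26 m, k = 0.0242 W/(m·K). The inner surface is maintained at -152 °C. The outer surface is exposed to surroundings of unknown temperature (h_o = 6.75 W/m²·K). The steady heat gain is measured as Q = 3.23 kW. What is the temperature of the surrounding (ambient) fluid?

T_out = 12.3 °C

Sum the resistances:
  R_stainless steel = (1/6.51 − 1/6.53)/(4πk) = 4.705×10^-4/(4π·15.4) = 2.431×10^-6 K/W
  R_phenolic foam = (1/6.53 − 1/7.26)/(4πk) = 0.01540/(4π·0.0242) = 0.05063 K/W
  R_conv,out = 1/(4πr²h) = 1/(4π·7.26²·6.75) = 2.237×10^-4 K/W
ΣR = 0.05086 K/W
ΔT = Q·ΣR = 3230 × 0.05086 = 164.3 K
Heat flows inward, so T_out = T_in + ΔT = -152 + 164.3 = 12.3 °C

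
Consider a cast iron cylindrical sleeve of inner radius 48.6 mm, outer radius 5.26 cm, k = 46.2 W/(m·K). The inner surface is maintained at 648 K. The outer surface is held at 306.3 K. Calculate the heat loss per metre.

Q' = 1.25×10^6 W/m

Q' = 2πk·ΔT/ln(r₂/r₁) = 2π × 46.2 × 341.7 / ln(0.0526/0.0486) = 1.25×10^6 W/m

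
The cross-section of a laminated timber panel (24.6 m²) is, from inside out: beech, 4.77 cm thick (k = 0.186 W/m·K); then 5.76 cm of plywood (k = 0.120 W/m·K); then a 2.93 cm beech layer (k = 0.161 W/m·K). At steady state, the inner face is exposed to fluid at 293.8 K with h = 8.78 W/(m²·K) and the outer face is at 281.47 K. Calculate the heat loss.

Q = 294 W

Treat each layer as a resistance in series:
  R_conv,in = 1/(hA) = 1/(8.78·24.6) = 0.004630 K/W
  R_beech = L/(kA) = 0.0477/(0.186·24.6) = 0.01042 K/W
  R_plywood = L/(kA) = 0.0576/(0.120·24.6) = 0.01951 K/W
  R_beech = L/(kA) = 0.0293/(0.161·24.6) = 0.007398 K/W
ΣR = 0.004630 + 0.01042 + 0.01951 + 0.007398 = 0.04196 K/W
Q = ΔT/ΣR = (293.8 K − 281.47 K)/0.04196 = 294 W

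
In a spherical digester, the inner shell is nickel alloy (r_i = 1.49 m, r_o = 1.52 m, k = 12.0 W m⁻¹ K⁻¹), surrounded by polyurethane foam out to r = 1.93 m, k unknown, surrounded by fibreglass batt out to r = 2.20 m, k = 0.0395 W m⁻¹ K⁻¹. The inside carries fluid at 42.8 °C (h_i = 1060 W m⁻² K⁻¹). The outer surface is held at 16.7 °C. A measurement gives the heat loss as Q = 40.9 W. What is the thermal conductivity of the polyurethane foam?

ΣR = ΔT/Q = |42.8 − 16.7|/40.9 = 0.6381 K/W
Known resistances:
  R_conv,in = 1/(4πr²h) = 1/(4π·1.49²·1060) = 3.382×10^-5 K/W
  R_nickel alloy = (1/1.49 − 1/1.52)/(4πk) = 0.01325/(4π·12.0) = 8.784×10^-5 K/W
  R_fibreglass batt = (1/1.93 − 1/2.20)/(4πk) = 0.06359/(4π·0.0395) = 0.1281 K/W
R_polyurethane foam = ΣR − ΣR_known = 0.6381 − 0.1282 = 0.5099 K/W
(1/r₁−1/r₂)/(4πk) = 0.5099 ⇒ k = 0.1398/(4π·0.5099) = 0.0218 W/m·K

k = 0.0218 W/m·K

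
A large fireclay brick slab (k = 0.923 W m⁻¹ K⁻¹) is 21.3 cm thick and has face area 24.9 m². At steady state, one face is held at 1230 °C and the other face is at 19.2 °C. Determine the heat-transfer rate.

Q = 131 kW

Q = kA·ΔT/L = 0.923 × 24.9 × |1230 °C − 19.2 °C| / 0.213 = 1.31×10^5 W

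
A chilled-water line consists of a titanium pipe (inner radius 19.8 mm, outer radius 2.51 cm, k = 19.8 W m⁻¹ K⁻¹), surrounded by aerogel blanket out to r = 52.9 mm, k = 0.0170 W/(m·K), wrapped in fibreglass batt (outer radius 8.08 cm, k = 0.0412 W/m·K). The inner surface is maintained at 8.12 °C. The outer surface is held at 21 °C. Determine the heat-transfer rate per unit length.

Series thermal resistances, inner to outer:
  R'_titanium = ln(0.0251/0.0198)/(2πk) = 0.2372/(2π·19.8) = 0.001907 m·K/W
  R'_aerogel blanket = ln(0.0529/0.0251)/(2πk) = 0.7455/(2π·0.0170) = 6.980 m·K/W
  R'_fibreglass batt = ln(0.0808/0.0529)/(2πk) = 0.4236/(2π·0.0412) = 1.636 m·K/W
ΣR = 0.001907 + 6.980 + 1.636 = 8.618 m·K/W
Q' = ΔT/ΣR = (8.12 °C − 21 °C)/8.618 = -1.49 W/m
(Negative Q' ⇒ heat flows inward; heat gain = 1.49 W/m.)

Q' = 1.49 W/m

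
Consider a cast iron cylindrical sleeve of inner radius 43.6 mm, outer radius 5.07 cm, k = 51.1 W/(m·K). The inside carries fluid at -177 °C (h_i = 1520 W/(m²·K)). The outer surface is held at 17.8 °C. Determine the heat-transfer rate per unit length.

Q' = 67800 W/m

Resistance network (inner→outer):
  R'_conv,in = 1/(2πr h) = 1/(2π·0.0436·1520) = 0.002402 m·K/W
  R'_cast iron = ln(0.0507/0.0436)/(2πk) = 0.1509/(2π·51.1) = 4.699×10^-4 m·K/W
ΣR = 0.002402 + 4.699×10^-4 = 0.002872 m·K/W
Q' = ΔT/ΣR = (-177 °C − 17.8 °C)/0.002872 = -67800 W/m
(Negative Q' ⇒ heat flows inward; heat gain = 67800 W/m.)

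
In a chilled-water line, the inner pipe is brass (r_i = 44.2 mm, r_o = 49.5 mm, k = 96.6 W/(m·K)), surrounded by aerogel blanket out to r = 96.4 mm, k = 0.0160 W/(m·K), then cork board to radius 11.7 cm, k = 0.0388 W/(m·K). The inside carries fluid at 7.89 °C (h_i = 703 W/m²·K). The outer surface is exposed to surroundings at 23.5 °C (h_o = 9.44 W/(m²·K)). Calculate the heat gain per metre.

Resistance network (inner→outer):
  R'_conv,in = 1/(2πr h) = 1/(2π·0.0442·703) = 0.005122 m·K/W
  R'_brass = ln(0.0495/0.0442)/(2πk) = 0.1132/(2π·96.6) = 1.866×10^-4 m·K/W
  R'_aerogel blanket = ln(0.0964/0.0495)/(2πk) = 0.6665/(2π·0.0160) = 6.630 m·K/W
  R'_cork board = ln(0.117/0.0964)/(2πk) = 0.1937/(2π·0.0388) = 0.7944 m·K/W
  R'_conv,out = 1/(2πr h) = 1/(2π·0.117·9.44) = 0.1441 m·K/W
ΣR = 0.005122 + 1.866×10^-4 + 6.630 + 0.7944 + 0.1441 = 7.574 m·K/W
Q' = ΔT/ΣR = (7.89 °C − 23.5 °C)/7.574 = -2.06 W/m
(Negative Q' ⇒ heat flows inward; heat gain = 2.06 W/m.)

Q' = 2.06 W/m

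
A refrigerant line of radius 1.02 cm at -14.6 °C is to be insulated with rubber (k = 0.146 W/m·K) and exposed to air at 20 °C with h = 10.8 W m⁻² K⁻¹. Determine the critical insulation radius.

r_cr = 1.35 cm

For a cylinder, r_cr = k_ins/h = 0.146/10.8 = 0.0135 m = 1.35 cm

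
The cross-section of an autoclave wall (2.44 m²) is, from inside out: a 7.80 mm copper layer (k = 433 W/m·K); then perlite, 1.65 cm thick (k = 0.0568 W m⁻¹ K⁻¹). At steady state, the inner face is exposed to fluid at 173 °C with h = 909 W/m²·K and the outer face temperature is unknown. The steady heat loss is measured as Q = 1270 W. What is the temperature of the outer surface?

Sum the resistances:
  R_conv,in = 1/(hA) = 1/(909·2.44) = 4.509×10^-4 K/W
  R_copper = L/(kA) = 0.00780/(433·2.44) = 7.383×10^-6 K/W
  R_perlite = L/(kA) = 0.0165/(0.0568·2.44) = 0.1191 K/W
ΣR = 0.1195 K/W
ΔT = Q·ΣR = 1270 × 0.1195 = 151.8 K
Heat flows outward, so T_out = T_in − ΔT = 173 − 151.8 = 21.2 °C

T_out = 21.2 °C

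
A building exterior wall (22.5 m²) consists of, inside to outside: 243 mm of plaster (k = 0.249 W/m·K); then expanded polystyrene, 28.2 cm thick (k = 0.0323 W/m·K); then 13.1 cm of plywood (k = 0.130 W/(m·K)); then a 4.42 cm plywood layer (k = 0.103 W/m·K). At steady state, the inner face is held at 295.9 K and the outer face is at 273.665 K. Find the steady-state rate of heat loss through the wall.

Q = 44.9 W

Treat each layer as a resistance in series:
  R_plaster = L/(kA) = 0.243/(0.249·22.5) = 0.04337 K/W
  R_expanded polystyrene = L/(kA) = 0.282/(0.0323·22.5) = 0.3880 K/W
  R_plywood = L/(kA) = 0.131/(0.130·22.5) = 0.04479 K/W
  R_plywood = L/(kA) = 0.0442/(0.103·22.5) = 0.01907 K/W
ΣR = 0.04337 + 0.3880 + 0.04479 + 0.01907 = 0.4952 K/W
Q = ΔT/ΣR = (295.9 K − 273.665 K)/0.4952 = 44.9 W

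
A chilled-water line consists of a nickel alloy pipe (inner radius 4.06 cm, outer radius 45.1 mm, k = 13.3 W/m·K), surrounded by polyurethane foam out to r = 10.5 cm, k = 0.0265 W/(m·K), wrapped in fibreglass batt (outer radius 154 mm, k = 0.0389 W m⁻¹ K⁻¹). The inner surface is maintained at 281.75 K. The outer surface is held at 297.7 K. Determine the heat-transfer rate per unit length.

Treat each layer as a resistance in series:
  R'_nickel alloy = ln(0.0451/0.0406)/(2πk) = 0.1051/(2π·13.3) = 0.001258 m·K/W
  R'_polyurethane foam = ln(0.105/0.0451)/(2πk) = 0.8451/(2π·0.0265) = 5.075 m·K/W
  R'_fibreglass batt = ln(0.154/0.105)/(2πk) = 0.3830/(2π·0.0389) = 1.567 m·K/W
ΣR = 0.001258 + 5.075 + 1.567 = 6.643 m·K/W
Q' = ΔT/ΣR = (281.75 K − 297.7 K)/6.643 = -2.40 W/m
(Negative Q' ⇒ heat flows inward; heat gain = 2.40 W/m.)

Q' = 2.40 W/m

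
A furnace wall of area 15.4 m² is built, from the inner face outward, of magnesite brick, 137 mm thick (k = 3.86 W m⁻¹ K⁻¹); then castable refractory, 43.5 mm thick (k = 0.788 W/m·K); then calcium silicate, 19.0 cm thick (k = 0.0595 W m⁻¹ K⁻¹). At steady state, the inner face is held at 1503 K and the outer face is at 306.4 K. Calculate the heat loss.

Q = 5.61 kW

Resistance network (inner→outer):
  R_magnesite brick = L/(kA) = 0.137/(3.86·15.4) = 0.002305 K/W
  R_castable refractory = L/(kA) = 0.0435/(0.788·15.4) = 0.003585 K/W
  R_calcium silicate = L/(kA) = 0.190/(0.0595·15.4) = 0.2074 K/W
ΣR = 0.002305 + 0.003585 + 0.2074 = 0.2133 K/W
Q = ΔT/ΣR = (1503 K − 306.4 K)/0.2133 = 5610 W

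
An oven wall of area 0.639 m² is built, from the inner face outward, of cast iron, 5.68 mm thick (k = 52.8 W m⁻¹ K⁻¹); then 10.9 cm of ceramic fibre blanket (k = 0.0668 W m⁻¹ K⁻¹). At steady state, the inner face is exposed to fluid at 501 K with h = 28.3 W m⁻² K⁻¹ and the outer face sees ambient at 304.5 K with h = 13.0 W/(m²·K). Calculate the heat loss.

Q = 72.0 W

Resistance network (inner→outer):
  R_conv,in = 1/(hA) = 1/(28.3·0.639) = 0.05530 K/W
  R_cast iron = L/(kA) = 0.00568/(52.8·0.639) = 1.684×10^-4 K/W
  R_ceramic fibre blanket = L/(kA) = 0.109/(0.0668·0.639) = 2.554 K/W
  R_conv,out = 1/(hA) = 1/(13.0·0.639) = 0.1204 K/W
ΣR = 0.05530 + 1.684×10^-4 + 2.554 + 0.1204 = 2.730 K/W
Q = ΔT/ΣR = (501 K − 304.5 K)/2.730 = 72.0 W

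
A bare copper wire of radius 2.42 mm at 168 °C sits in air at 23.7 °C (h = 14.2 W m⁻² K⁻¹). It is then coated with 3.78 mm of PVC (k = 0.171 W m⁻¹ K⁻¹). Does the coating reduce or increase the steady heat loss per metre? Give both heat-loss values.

increases: 31.2 → 53.8 W/m

Critical radius for a cylinder: r_cr = k/h = 0.0120 m = 1.20 cm.
Outer radius after coating: r₂ = 0.00242 + 0.00378 = 0.00620 m.
Since r₁ < r_cr and r₂ ≤ r_cr, the coating moves toward the maximum at r_cr — heat loss rises.
Bare: R = 1/(2πr₁h) = 4.631 m·K/W; Q = 144.3/4.631 = 31.2 W/m.
Coated: R = R_cond + R_conv = 2.683 m·K/W; Q = 144.3/2.683 = 53.8 W/m.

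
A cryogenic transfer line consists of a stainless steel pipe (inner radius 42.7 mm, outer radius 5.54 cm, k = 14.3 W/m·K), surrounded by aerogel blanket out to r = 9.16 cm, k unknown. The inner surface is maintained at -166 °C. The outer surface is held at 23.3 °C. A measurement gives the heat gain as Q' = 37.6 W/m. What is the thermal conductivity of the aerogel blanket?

ΣR = ΔT/Q' = |-166 − 23.3|/37.6 = 5.035 m·K/W
Known resistances:
  R'_stainless steel = ln(0.0554/0.0427)/(2πk) = 0.2604/(2π·14.3) = 0.002898 m·K/W
R_aerogel blanket = ΣR − ΣR_known = 5.035 − 0.002898 = 5.032 m·K/W
ln(r₂/r₁)/(2πk) = 5.032 ⇒ k = 0.5029/(2π·5.032) = 0.0159 W/m·K

k = 0.0159 W/m·K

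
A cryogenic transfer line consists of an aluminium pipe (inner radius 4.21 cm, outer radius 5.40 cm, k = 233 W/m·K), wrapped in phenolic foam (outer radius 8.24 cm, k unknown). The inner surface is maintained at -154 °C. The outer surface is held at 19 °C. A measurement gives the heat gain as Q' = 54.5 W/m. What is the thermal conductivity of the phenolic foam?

k = 0.0212 W/m·K

ΣR = ΔT/Q' = |-154 − 19|/54.5 = 3.174 m·K/W
Known resistances:
  R'_aluminium = ln(0.0540/0.0421)/(2πk) = 0.2489/(2π·233) = 1.700×10^-4 m·K/W
R_phenolic foam = ΣR − ΣR_known = 3.174 − 1.700×10^-4 = 3.174 m·K/W
ln(r₂/r₁)/(2πk) = 3.174 ⇒ k = 0.4226/(2π·3.174) = 0.0212 W/m·K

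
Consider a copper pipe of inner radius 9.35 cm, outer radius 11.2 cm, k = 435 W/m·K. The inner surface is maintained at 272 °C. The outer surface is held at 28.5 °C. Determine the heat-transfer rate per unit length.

Q' = 2πk·ΔT/ln(r₂/r₁) = 2π × 435 × 243.5 / ln(0.112/0.0935) = 3.69×10^6 W/m

Q' = 3.69×10^6 W/m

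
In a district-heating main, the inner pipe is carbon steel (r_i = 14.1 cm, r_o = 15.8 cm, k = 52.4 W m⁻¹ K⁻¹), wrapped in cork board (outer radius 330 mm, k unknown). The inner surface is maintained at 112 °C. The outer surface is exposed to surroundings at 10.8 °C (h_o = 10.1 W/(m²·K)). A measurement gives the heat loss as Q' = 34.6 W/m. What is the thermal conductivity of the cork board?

k = 0.0407 W/m·K

ΣR = ΔT/Q' = |112 − 10.8|/34.6 = 2.925 m·K/W
Known resistances:
  R'_carbon steel = ln(0.158/0.141)/(2πk) = 0.1138/(2π·52.4) = 3.458×10^-4 m·K/W
  R'_conv,out = 1/(2πr h) = 1/(2π·0.330·10.1) = 0.04775 m·K/W
R_cork board = ΣR − ΣR_known = 2.925 − 0.04810 = 2.877 m·K/W
ln(r₂/r₁)/(2πk) = 2.877 ⇒ k = 0.7365/(2π·2.877) = 0.0407 W/m·K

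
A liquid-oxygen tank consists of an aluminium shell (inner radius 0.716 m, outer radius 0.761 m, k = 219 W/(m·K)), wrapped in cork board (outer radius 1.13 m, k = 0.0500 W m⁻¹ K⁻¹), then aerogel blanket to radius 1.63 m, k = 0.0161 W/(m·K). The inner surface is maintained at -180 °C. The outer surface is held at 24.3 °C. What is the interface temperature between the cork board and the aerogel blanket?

T = -111 °C

Series thermal resistances, inner to outer:
  R_aluminium = (1/0.716 − 1/0.761)/(4πk) = 0.08259/(4π·219) = 3.001×10^-5 K/W
  R_cork board = (1/0.761 − 1/1.13)/(4πk) = 0.4291/(4π·0.0500) = 0.6829 K/W
  R_aerogel blanket = (1/1.13 − 1/1.63)/(4πk) = 0.2715/(4π·0.0161) = 1.342 K/W
ΣR = 3.001×10^-5 + 0.6829 + 1.342 = 2.025 K/W
Q = ΔT/ΣR = (-180 °C − 24.3 °C)/2.025 = -100.9 W
From the inner boundary to the cork board/aerogel blanket interface, ΣR_partial = 0.6829 K/W.
T_interface = T_in − Q·ΣR_partial = -180 °C − (-100.9)(0.6829) = -111 °C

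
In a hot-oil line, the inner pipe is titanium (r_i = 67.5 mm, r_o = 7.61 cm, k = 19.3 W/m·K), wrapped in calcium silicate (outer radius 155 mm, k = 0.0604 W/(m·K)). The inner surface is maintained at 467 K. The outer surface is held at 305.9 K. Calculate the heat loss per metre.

Series thermal resistances, inner to outer:
  R'_titanium = ln(0.0761/0.0675)/(2πk) = 0.1199/(2π·19.3) = 9.889×10^-4 m·K/W
  R'_calcium silicate = ln(0.155/0.0761)/(2πk) = 0.7114/(2π·0.0604) = 1.874 m·K/W
ΣR = 9.889×10^-4 + 1.874 = 1.875 m·K/W
Q' = ΔT/ΣR = (467 K − 305.9 K)/1.875 = 85.9 W/m

Q' = 85.9 W/m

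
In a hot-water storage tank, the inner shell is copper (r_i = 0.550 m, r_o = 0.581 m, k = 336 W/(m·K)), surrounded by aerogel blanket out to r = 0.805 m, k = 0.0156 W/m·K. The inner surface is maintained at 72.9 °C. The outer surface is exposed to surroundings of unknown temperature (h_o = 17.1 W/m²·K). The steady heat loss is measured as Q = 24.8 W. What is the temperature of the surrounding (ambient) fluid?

T_out = 12.1 °C

Sum the resistances:
  R_copper = (1/0.550 − 1/0.581)/(4πk) = 0.09701/(4π·336) = 2.298×10^-5 K/W
  R_aerogel blanket = (1/0.581 − 1/0.805)/(4πk) = 0.4789/(4π·0.0156) = 2.443 K/W
  R_conv,out = 1/(4πr²h) = 1/(4π·0.805²·17.1) = 0.007181 K/W
ΣR = 2.450 K/W
ΔT = Q·ΣR = 24.8 × 2.450 = 60.76 K
Heat flows outward, so T_out = T_in − ΔT = 72.9 − 60.76 = 12.1 °C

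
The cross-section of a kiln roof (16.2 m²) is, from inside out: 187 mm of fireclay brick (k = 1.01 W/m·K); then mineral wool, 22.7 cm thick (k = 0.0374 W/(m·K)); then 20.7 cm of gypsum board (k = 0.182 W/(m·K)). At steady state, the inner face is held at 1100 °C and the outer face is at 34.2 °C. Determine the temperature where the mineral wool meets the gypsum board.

T = 198 °C

Series thermal resistances, inner to outer:
  R_fireclay brick = L/(kA) = 0.187/(1.01·16.2) = 0.01143 K/W
  R_mineral wool = L/(kA) = 0.227/(0.0374·16.2) = 0.3747 K/W
  R_gypsum board = L/(kA) = 0.207/(0.182·16.2) = 0.07021 K/W
ΣR = 0.01143 + 0.3747 + 0.07021 = 0.4563 K/W
Q = ΔT/ΣR = (1100 °C − 34.2 °C)/0.4563 = 2336 W
From the inner boundary to the mineral wool/gypsum board interface, ΣR_partial = 0.3861 K/W.
T_interface = T_in − Q·ΣR_partial = 1100 °C − (2336)(0.3861) = 198 °C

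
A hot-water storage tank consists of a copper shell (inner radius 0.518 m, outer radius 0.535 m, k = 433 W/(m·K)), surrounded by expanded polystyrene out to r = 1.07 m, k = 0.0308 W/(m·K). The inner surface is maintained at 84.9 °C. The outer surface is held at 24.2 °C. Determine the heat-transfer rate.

Q = 25.1 W

Resistance network (inner→outer):
  R_copper = (1/0.518 − 1/0.535)/(4πk) = 0.06134/(4π·433) = 1.127×10^-5 K/W
  R_expanded polystyrene = (1/0.535 − 1/1.07)/(4πk) = 0.9346/(4π·0.0308) = 2.415 K/W
ΣR = 1.127×10^-5 + 2.415 = 2.415 K/W
Q = ΔT/ΣR = (84.9 °C − 24.2 °C)/2.415 = 25.1 W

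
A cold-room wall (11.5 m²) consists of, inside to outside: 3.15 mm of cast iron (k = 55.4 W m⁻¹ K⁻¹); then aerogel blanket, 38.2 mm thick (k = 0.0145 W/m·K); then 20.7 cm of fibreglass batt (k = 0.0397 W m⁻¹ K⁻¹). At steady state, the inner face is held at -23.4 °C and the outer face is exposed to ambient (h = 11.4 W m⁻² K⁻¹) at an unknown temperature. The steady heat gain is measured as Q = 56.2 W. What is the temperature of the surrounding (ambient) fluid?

T_out = 15.4 °C

Series resistances:
  R_cast iron = L/(kA) = 0.00315/(55.4·11.5) = 4.944×10^-6 K/W
  R_aerogel blanket = L/(kA) = 0.0382/(0.0145·11.5) = 0.2291 K/W
  R_fibreglass batt = L/(kA) = 0.207/(0.0397·11.5) = 0.4534 K/W
  R_conv,out = 1/(hA) = 1/(11.4·11.5) = 0.007628 K/W
ΣR = 0.6901 K/W
ΔT = Q·ΣR = 56.2 × 0.6901 = 38.78 K
Heat flows inward, so T_out = T_in + ΔT = -23.4 + 38.78 = 15.4 °C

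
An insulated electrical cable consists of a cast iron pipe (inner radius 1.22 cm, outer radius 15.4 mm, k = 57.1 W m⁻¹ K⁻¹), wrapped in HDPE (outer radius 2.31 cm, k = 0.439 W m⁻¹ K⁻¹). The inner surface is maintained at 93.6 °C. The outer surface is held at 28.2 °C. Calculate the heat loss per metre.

Series thermal resistances, inner to outer:
  R'_cast iron = ln(0.0154/0.0122)/(2πk) = 0.2329/(2π·57.1) = 6.493×10^-4 m·K/W
  R'_HDPE = ln(0.0231/0.0154)/(2πk) = 0.4055/(2π·0.439) = 0.1470 m·K/W
ΣR = 6.493×10^-4 + 0.1470 = 0.1476 m·K/W
Q' = ΔT/ΣR = (93.6 °C − 28.2 °C)/0.1476 = 443 W/m

Q' = 443 W/m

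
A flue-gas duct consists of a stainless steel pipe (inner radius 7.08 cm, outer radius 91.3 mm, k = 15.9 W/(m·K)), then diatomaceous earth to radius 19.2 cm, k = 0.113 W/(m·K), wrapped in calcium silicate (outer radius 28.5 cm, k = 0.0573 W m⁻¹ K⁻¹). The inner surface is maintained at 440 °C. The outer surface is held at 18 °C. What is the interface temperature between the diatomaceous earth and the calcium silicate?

T = 234 °C

Treat each layer as a resistance in series:
  R'_stainless steel = ln(0.0913/0.0708)/(2πk) = 0.2543/(2π·15.9) = 0.002545 m·K/W
  R'_diatomaceous earth = ln(0.192/0.0913)/(2πk) = 0.7433/(2π·0.113) = 1.047 m·K/W
  R'_calcium silicate = ln(0.285/0.192)/(2πk) = 0.3950/(2π·0.0573) = 1.097 m·K/W
ΣR = 0.002545 + 1.047 + 1.097 = 2.147 m·K/W
Q' = ΔT/ΣR = (440 °C − 18 °C)/2.147 = 196.6 W/m
From the inner boundary to the diatomaceous earth/calcium silicate interface, ΣR_partial = 1.050 m·K/W.
T_interface = T_in − Q'·ΣR_partial = 440 °C − (196.6)(1.050) = 234 °C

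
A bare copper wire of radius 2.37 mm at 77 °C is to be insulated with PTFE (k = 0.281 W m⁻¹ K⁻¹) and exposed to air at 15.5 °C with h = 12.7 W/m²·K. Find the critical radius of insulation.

For a cylinder, r_cr = k_ins/h = 0.281/12.7 = 0.0221 m = 2.21 cm

r_cr = 2.21 cm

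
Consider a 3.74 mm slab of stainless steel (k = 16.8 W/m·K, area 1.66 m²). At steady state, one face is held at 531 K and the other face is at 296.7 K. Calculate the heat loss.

Q = 1.75×10^6 W

Q = kA·ΔT/L = 16.8 × 1.66 × |531 K − 296.7 K| / 0.00374 = 1.75×10^6 W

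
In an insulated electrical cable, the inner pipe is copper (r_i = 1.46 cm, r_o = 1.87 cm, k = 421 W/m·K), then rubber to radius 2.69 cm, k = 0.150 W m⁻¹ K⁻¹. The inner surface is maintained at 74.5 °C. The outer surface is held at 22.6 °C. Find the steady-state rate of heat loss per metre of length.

Resistance network (inner→outer):
  R'_copper = ln(0.0187/0.0146)/(2πk) = 0.2475/(2π·421) = 9.357×10^-5 m·K/W
  R'_rubber = ln(0.0269/0.0187)/(2πk) = 0.3636/(2π·0.150) = 0.3858 m·K/W
ΣR = 9.357×10^-5 + 0.3858 = 0.3859 m·K/W
Q' = ΔT/ΣR = (74.5 °C − 22.6 °C)/0.3859 = 134 W/m

Q' = 134 W/m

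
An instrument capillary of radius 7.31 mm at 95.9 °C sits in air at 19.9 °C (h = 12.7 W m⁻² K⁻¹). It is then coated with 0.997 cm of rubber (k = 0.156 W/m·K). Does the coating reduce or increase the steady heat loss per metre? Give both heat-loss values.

increases: 44.3 → 47.4 W/m

Critical radius for a cylinder: r_cr = k/h = 0.0123 m = 1.23 cm.
Outer radius after coating: r₂ = 0.00731 + 0.00997 = 0.01728 m.
r₁ < r_cr < r₂: heat loss rises to a maximum at r_cr then falls. Whether the coating helps depends on whether Q(r₂) has dropped back below Q(r₁).
Bare: R = 1/(2πr₁h) = 1.714 m·K/W; Q = 76/1.714 = 44.3 W/m.
Coated: R = R_cond + R_conv = 1.603 m·K/W; Q = 76/1.603 = 47.4 W/m.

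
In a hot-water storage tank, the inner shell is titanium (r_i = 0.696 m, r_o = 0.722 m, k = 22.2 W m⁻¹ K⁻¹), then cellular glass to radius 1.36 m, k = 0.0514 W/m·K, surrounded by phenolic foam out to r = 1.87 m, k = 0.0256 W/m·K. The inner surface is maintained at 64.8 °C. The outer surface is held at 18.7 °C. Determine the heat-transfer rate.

Treat each layer as a resistance in series:
  R_titanium = (1/0.696 − 1/0.722)/(4πk) = 0.05174/(4π·22.2) = 1.855×10^-4 K/W
  R_cellular glass = (1/0.722 − 1/1.36)/(4πk) = 0.6497/(4π·0.0514) = 1.006 K/W
  R_phenolic foam = (1/1.36 − 1/1.87)/(4πk) = 0.2005/(4π·0.0256) = 0.6234 K/W
ΣR = 1.855×10^-4 + 1.006 + 0.6234 = 1.630 K/W
Q = ΔT/ΣR = (64.8 °C − 18.7 °C)/1.630 = 28.3 W

Q = 28.3 W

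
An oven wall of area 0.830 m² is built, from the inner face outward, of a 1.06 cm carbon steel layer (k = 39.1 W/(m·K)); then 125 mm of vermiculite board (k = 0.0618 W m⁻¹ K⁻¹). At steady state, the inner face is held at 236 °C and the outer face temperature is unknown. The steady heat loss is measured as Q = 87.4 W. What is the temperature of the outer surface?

T_out = 23.0 °C

Sum the resistances:
  R_carbon steel = L/(kA) = 0.0106/(39.1·0.830) = 3.266×10^-4 K/W
  R_vermiculite board = L/(kA) = 0.125/(0.0618·0.830) = 2.437 K/W
ΣR = 2.437 K/W
ΔT = Q·ΣR = 87.4 × 2.437 = 213.0 K
Heat flows outward, so T_out = T_in − ΔT = 236 − 213.0 = 23.0 °C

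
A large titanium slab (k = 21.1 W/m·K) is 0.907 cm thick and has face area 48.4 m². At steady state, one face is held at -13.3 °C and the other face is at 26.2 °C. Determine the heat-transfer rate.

Q = 4450 kW

Q = kA·ΔT/L = 21.1 × 48.4 × |-13.3 °C − 26.2 °C| / 0.00907 = 4.45×10^6 W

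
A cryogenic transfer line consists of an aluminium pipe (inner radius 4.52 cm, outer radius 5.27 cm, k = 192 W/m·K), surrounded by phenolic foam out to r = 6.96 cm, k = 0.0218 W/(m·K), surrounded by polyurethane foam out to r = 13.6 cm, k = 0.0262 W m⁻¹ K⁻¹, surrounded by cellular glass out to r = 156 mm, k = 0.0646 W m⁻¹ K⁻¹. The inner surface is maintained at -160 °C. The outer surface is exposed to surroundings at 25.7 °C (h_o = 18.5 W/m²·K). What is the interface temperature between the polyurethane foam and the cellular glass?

Resistance network (inner→outer):
  R'_aluminium = ln(0.0527/0.0452)/(2πk) = 0.1535/(2π·192) = 1.273×10^-4 m·K/W
  R'_phenolic foam = ln(0.0696/0.0527)/(2πk) = 0.2781/(2π·0.0218) = 2.031 m·K/W
  R'_polyurethane foam = ln(0.136/0.0696)/(2πk) = 0.6699/(2π·0.0262) = 4.069 m·K/W
  R'_cellular glass = ln(0.156/0.136)/(2πk) = 0.1372/(2π·0.0646) = 0.3380 m·K/W
  R'_conv,out = 1/(2πr h) = 1/(2π·0.156·18.5) = 0.05515 m·K/W
ΣR = 1.273×10^-4 + 2.031 + 4.069 + 0.3380 + 0.05515 = 6.493 m·K/W
Q' = ΔT/ΣR = (-160 °C − 25.7 °C)/6.493 = -28.60 W/m
From the inner boundary to the polyurethane foam/cellular glass interface, ΣR_partial = 6.100 m·K/W.
T_interface = T_in − Q'·ΣR_partial = -160 °C − (-28.60)(6.100) = 14.5 °C

T = 14.5 °C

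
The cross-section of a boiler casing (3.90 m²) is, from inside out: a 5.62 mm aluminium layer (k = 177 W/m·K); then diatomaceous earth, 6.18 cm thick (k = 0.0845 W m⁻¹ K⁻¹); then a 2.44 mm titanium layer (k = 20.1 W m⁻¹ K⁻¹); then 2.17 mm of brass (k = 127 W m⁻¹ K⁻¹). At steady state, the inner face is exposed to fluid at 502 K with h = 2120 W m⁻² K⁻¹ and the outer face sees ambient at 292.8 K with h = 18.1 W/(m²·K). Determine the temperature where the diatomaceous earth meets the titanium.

Resistance network (inner→outer):
  R_conv,in = 1/(hA) = 1/(2120·3.90) = 1.209×10^-4 K/W
  R_aluminium = L/(kA) = 0.00562/(177·3.90) = 8.141×10^-6 K/W
  R_diatomaceous earth = L/(kA) = 0.0618/(0.0845·3.90) = 0.1875 K/W
  R_titanium = L/(kA) = 0.00244/(20.1·3.90) = 3.113×10^-5 K/W
  R_brass = L/(kA) = 0.00217/(127·3.90) = 4.381×10^-6 K/W
  R_conv,out = 1/(hA) = 1/(18.1·3.90) = 0.01417 K/W
ΣR = 1.209×10^-4 + 8.141×10^-6 + 0.1875 + 3.113×10^-5 + 4.381×10^-6 + 0.01417 = 0.2018 K/W
Q = ΔT/ΣR = (502 K − 292.8 K)/0.2018 = 1037 W
From the inner boundary to the diatomaceous earth/titanium interface, ΣR_partial = 0.1876 K/W.
T_interface = T_in − Q·ΣR_partial = 502 K − (1037)(0.1876) = 307.5 K

T = 307.5 K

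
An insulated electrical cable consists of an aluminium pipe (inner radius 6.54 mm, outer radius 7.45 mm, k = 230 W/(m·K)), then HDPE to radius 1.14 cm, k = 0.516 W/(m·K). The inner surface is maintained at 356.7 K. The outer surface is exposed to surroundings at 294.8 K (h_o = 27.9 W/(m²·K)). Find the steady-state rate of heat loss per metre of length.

Series thermal resistances, inner to outer:
  R'_aluminium = ln(0.00745/0.00654)/(2πk) = 0.1303/(2π·230) = 9.015×10^-5 m·K/W
  R'_HDPE = ln(0.0114/0.00745)/(2πk) = 0.4254/(2π·0.516) = 0.1312 m·K/W
  R'_conv,out = 1/(2πr h) = 1/(2π·0.0114·27.9) = 0.5004 m·K/W
ΣR = 9.015×10^-5 + 0.1312 + 0.5004 = 0.6317 m·K/W
Q' = ΔT/ΣR = (356.7 K − 294.8 K)/0.6317 = 98.0 W/m

Q' = 98.0 W/m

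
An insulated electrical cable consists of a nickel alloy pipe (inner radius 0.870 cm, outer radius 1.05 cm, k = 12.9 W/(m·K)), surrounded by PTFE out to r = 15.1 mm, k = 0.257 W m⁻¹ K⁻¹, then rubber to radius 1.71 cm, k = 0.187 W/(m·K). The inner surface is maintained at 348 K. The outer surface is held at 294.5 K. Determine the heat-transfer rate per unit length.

Q' = 161 W/m

Treat each layer as a resistance in series:
  R'_nickel alloy = ln(0.0105/0.00870)/(2πk) = 0.1881/(2π·12.9) = 0.002320 m·K/W
  R'_PTFE = ln(0.0151/0.0105)/(2πk) = 0.3633/(2π·0.257) = 0.2250 m·K/W
  R'_rubber = ln(0.0171/0.0151)/(2πk) = 0.1244/(2π·0.187) = 0.1059 m·K/W
ΣR = 0.002320 + 0.2250 + 0.1059 = 0.3332 m·K/W
Q' = ΔT/ΣR = (348 K − 294.5 K)/0.3332 = 161 W/m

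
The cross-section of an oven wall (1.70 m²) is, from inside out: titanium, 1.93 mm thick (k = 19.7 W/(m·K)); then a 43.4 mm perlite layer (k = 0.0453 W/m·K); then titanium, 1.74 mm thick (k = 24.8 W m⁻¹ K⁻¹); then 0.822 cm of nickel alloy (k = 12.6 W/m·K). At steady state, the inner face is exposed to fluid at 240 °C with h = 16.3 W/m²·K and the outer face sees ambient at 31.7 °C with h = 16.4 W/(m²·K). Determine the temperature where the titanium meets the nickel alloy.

Series thermal resistances, inner to outer:
  R_conv,in = 1/(hA) = 1/(16.3·1.70) = 0.03609 K/W
  R_titanium = L/(kA) = 0.00193/(19.7·1.70) = 5.763×10^-5 K/W
  R_perlite = L/(kA) = 0.0434/(0.0453·1.70) = 0.5636 K/W
  R_titanium = L/(kA) = 0.00174/(24.8·1.70) = 4.127×10^-5 K/W
  R_nickel alloy = L/(kA) = 0.00822/(12.6·1.70) = 3.838×10^-4 K/W
  R_conv,out = 1/(hA) = 1/(16.4·1.70) = 0.03587 K/W
ΣR = 0.03609 + 5.763×10^-5 + 0.5636 + 4.127×10^-5 + 3.838×10^-4 + 0.03587 = 0.6360 K/W
Q = ΔT/ΣR = (240 °C − 31.7 °C)/0.6360 = 327.5 W
From the inner boundary to the titanium/nickel alloy interface, ΣR_partial = 0.5998 K/W.
T_interface = T_in − Q·ΣR_partial = 240 °C − (327.5)(0.5998) = 43.6 °C

T = 43.6 °C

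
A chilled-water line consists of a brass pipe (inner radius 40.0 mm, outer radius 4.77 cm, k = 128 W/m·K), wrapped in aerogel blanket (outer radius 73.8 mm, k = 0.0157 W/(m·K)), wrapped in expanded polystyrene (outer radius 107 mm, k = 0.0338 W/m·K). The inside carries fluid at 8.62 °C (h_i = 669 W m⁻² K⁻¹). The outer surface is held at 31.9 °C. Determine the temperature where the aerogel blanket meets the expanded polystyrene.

T = 25.3 °C

Resistance network (inner→outer):
  R'_conv,in = 1/(2πr h) = 1/(2π·0.0400·669) = 0.005947 m·K/W
  R'_brass = ln(0.0477/0.0400)/(2πk) = 0.1761/(2π·128) = 2.189×10^-4 m·K/W
  R'_aerogel blanket = ln(0.0738/0.0477)/(2πk) = 0.4364/(2π·0.0157) = 4.424 m·K/W
  R'_expanded polystyrene = ln(0.107/0.0738)/(2πk) = 0.3715/(2π·0.0338) = 1.749 m·K/W
ΣR = 0.005947 + 2.189×10^-4 + 4.424 + 1.749 = 6.179 m·K/W
Q' = ΔT/ΣR = (8.62 °C − 31.9 °C)/6.179 = -3.768 W/m
From the inner boundary to the aerogel blanket/expanded polystyrene interface, ΣR_partial = 4.430 m·K/W.
T_interface = T_in − Q'·ΣR_partial = 8.62 °C − (-3.768)(4.430) = 25.3 °C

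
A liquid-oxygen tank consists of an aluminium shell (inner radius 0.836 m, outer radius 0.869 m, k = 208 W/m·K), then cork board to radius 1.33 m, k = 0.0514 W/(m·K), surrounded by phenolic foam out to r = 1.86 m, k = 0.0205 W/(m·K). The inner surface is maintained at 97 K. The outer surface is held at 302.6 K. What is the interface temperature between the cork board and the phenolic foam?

Treat each layer as a resistance in series:
  R_aluminium = (1/0.836 − 1/0.869)/(4πk) = 0.04542/(4π·208) = 1.738×10^-5 K/W
  R_cork board = (1/0.869 − 1/1.33)/(4πk) = 0.3989/(4π·0.0514) = 0.6175 K/W
  R_phenolic foam = (1/1.33 − 1/1.86)/(4πk) = 0.2142/(4π·0.0205) = 0.8317 K/W
ΣR = 1.738×10^-5 + 0.6175 + 0.8317 = 1.449 K/W
Q = ΔT/ΣR = (97 K − 302.6 K)/1.449 = -141.9 W
From the inner boundary to the cork board/phenolic foam interface, ΣR_partial = 0.6175 K/W.
T_interface = T_in − Q·ΣR_partial = 97 K − (-141.9)(0.6175) = 184.6 K

T = 184.6 K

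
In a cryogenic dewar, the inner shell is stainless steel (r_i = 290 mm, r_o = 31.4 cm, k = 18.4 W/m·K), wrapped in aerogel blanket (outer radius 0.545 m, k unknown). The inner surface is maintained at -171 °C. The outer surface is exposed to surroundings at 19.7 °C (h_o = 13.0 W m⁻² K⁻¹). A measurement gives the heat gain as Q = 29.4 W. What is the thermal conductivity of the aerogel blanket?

ΣR = ΔT/Q = |-171 − 19.7|/29.4 = 6.486 K/W
Known resistances:
  R_stainless steel = (1/0.290 − 1/0.314)/(4πk) = 0.2636/(4π·18.4) = 0.001140 K/W
  R_conv,out = 1/(4πr²h) = 1/(4π·0.545²·13.0) = 0.02061 K/W
R_aerogel blanket = ΣR − ΣR_known = 6.486 − 0.02175 = 6.464 K/W
(1/r₁−1/r₂)/(4πk) = 6.464 ⇒ k = 1.350/(4π·6.464) = 0.0166 W/m·K

k = 0.0166 W/m·K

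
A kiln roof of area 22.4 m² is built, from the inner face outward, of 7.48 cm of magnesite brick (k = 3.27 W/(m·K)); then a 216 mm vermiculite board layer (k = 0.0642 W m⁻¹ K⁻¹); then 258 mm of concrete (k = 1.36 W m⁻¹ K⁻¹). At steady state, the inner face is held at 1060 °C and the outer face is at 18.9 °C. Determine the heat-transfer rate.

Q = 6.52 kW

Resistance network (inner→outer):
  R_magnesite brick = L/(kA) = 0.0748/(3.27·22.4) = 0.001021 K/W
  R_vermiculite board = L/(kA) = 0.216/(0.0642·22.4) = 0.1502 K/W
  R_concrete = L/(kA) = 0.258/(1.36·22.4) = 0.008469 K/W
ΣR = 0.001021 + 0.1502 + 0.008469 = 0.1597 K/W
Q = ΔT/ΣR = (1060 °C − 18.9 °C)/0.1597 = 6520 W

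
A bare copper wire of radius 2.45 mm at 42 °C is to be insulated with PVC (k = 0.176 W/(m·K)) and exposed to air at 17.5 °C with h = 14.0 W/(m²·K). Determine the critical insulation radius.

For a cylinder, r_cr = k_ins/h = 0.176/14.0 = 0.0126 m = 1.26 cm

r_cr = 1.26 cm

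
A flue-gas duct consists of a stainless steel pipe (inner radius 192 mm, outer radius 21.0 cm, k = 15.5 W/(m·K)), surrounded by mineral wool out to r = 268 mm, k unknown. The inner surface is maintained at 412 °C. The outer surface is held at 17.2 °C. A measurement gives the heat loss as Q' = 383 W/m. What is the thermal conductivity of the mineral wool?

ΣR = ΔT/Q' = |412 − 17.2|/383 = 1.031 m·K/W
Known resistances:
  R'_stainless steel = ln(0.210/0.192)/(2πk) = 0.08961/(2π·15.5) = 9.201×10^-4 m·K/W
R_mineral wool = ΣR − ΣR_known = 1.031 − 9.201×10^-4 = 1.030 m·K/W
ln(r₂/r₁)/(2πk) = 1.030 ⇒ k = 0.2439/(2π·1.030) = 0.0377 W/m·K

k = 0.0377 W/m·K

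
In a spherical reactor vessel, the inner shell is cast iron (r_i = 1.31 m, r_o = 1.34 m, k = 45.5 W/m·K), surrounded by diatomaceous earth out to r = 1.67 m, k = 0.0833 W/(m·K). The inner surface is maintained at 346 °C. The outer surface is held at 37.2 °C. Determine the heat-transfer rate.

Treat each layer as a resistance in series:
  R_cast iron = (1/1.31 − 1/1.34)/(4πk) = 0.01709/(4π·45.5) = 2.989×10^-5 K/W
  R_diatomaceous earth = (1/1.34 − 1/1.67)/(4πk) = 0.1475/(4π·0.0833) = 0.1409 K/W
ΣR = 2.989×10^-5 + 0.1409 = 0.1409 K/W
Q = ΔT/ΣR = (346 °C − 37.2 °C)/0.1409 = 2190 W

Q = 2.19 kW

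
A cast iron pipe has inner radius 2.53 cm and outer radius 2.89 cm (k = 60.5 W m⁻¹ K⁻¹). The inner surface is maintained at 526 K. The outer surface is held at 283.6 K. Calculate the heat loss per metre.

Q' = 6.93×10^5 W/m

Q' = 2πk·ΔT/ln(r₂/r₁) = 2π × 60.5 × 242.4 / ln(0.0289/0.0253) = 6.93×10^5 W/m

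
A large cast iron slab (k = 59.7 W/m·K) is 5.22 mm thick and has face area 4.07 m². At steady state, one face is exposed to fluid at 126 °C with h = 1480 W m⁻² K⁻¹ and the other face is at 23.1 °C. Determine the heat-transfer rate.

Q = 5.49×10^5 W

Series thermal resistances, inner to outer:
  R_conv,in = 1/(hA) = 1/(1480·4.07) = 1.660×10^-4 K/W
  R_cast iron = L/(kA) = 0.00522/(59.7·4.07) = 2.148×10^-5 K/W
ΣR = 1.660×10^-4 + 2.148×10^-5 = 1.875×10^-4 K/W
Q = ΔT/ΣR = (126 °C − 23.1 °C)/1.875×10^-4 = 5.49×10^5 W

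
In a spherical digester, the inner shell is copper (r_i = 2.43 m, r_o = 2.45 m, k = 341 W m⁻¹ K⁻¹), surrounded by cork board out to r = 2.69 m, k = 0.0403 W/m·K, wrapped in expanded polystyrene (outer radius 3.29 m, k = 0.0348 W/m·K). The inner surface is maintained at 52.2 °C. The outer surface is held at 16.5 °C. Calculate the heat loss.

Resistance network (inner→outer):
  R_copper = (1/2.43 − 1/2.45)/(4πk) = 0.003359/(4π·341) = 7.840×10^-7 K/W
  R_cork board = (1/2.45 − 1/2.69)/(4πk) = 0.03642/(4π·0.0403) = 0.07191 K/W
  R_expanded polystyrene = (1/2.69 − 1/3.29)/(4πk) = 0.06780/(4π·0.0348) = 0.1550 K/W
ΣR = 7.840×10^-7 + 0.07191 + 0.1550 = 0.2269 K/W
Q = ΔT/ΣR = (52.2 °C − 16.5 °C)/0.2269 = 157 W

Q = 157 W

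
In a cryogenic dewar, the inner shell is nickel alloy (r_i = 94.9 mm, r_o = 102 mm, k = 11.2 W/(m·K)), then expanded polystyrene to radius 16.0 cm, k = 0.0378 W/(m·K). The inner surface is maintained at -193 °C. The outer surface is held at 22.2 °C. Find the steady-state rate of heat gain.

Q = 28.7 W

Series thermal resistances, inner to outer:
  R_nickel alloy = (1/0.0949 − 1/0.102)/(4πk) = 0.7335/(4π·11.2) = 0.005212 K/W
  R_expanded polystyrene = (1/0.102 − 1/0.160)/(4πk) = 3.554/(4π·0.0378) = 7.482 K/W
ΣR = 0.005212 + 7.482 = 7.487 K/W
Q = ΔT/ΣR = (-193 °C − 22.2 °C)/7.487 = -28.7 W
(Negative Q ⇒ heat flows inward; heat gain = 28.7 W.)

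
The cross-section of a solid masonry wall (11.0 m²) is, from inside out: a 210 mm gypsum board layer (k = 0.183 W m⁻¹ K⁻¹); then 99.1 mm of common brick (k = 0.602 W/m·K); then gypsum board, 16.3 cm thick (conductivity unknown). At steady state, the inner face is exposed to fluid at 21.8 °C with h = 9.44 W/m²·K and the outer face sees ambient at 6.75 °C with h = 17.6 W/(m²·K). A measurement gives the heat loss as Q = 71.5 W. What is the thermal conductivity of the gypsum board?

ΣR = ΔT/Q = |21.8 − 6.75|/71.5 = 0.2105 K/W
Known resistances:
  R_conv,in = 1/(hA) = 1/(9.44·11.0) = 0.009630 K/W
  R_gypsum board = L/(kA) = 0.210/(0.183·11.0) = 0.1043 K/W
  R_common brick = L/(kA) = 0.0991/(0.602·11.0) = 0.01497 K/W
  R_conv,out = 1/(hA) = 1/(17.6·11.0) = 0.005165 K/W
R_gypsum board = ΣR − ΣR_known = 0.2105 − 0.1341 = 0.07640 K/W
L/(kA) = 0.07640 ⇒ k = 0.163/(0.07640·11.0) = 0.194 W/m·K

k = 0.194 W/m·K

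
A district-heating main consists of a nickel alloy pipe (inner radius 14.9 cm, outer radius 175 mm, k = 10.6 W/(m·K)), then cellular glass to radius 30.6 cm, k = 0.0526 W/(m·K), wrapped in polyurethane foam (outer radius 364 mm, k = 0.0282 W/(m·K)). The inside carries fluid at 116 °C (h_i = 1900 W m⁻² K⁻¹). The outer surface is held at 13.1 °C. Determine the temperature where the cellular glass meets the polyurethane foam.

Resistance network (inner→outer):
  R'_conv,in = 1/(2πr h) = 1/(2π·0.149·1900) = 5.622×10^-4 m·K/W
  R'_nickel alloy = ln(0.175/0.149)/(2πk) = 0.1608/(2π·10.6) = 0.002415 m·K/W
  R'_cellular glass = ln(0.306/0.175)/(2πk) = 0.5588/(2π·0.0526) = 1.691 m·K/W
  R'_polyurethane foam = ln(0.364/0.306)/(2πk) = 0.1736/(2π·0.0282) = 0.9796 m·K/W
ΣR = 5.622×10^-4 + 0.002415 + 1.691 + 0.9796 = 2.674 m·K/W
Q' = ΔT/ΣR = (116 °C − 13.1 °C)/2.674 = 38.48 W/m
From the inner boundary to the cellular glass/polyurethane foam interface, ΣR_partial = 1.694 m·K/W.
T_interface = T_in − Q'·ΣR_partial = 116 °C − (38.48)(1.694) = 50.8 °C

T = 50.8 °C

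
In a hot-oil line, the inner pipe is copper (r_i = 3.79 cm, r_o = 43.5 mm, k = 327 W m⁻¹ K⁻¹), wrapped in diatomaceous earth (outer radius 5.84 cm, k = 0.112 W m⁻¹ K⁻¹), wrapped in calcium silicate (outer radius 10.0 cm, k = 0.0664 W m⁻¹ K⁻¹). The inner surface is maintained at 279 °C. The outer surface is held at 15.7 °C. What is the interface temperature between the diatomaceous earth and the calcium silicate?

Series thermal resistances, inner to outer:
  R'_copper = ln(0.0435/0.0379)/(2πk) = 0.1378/(2π·327) = 6.707×10^-5 m·K/W
  R'_diatomaceous earth = ln(0.0584/0.0435)/(2πk) = 0.2946/(2π·0.112) = 0.4186 m·K/W
  R'_calcium silicate = ln(0.100/0.0584)/(2πk) = 0.5379/(2π·0.0664) = 1.289 m·K/W
ΣR = 6.707×10^-5 + 0.4186 + 1.289 = 1.708 m·K/W
Q' = ΔT/ΣR = (279 °C − 15.7 °C)/1.708 = 154.2 W/m
From the inner boundary to the diatomaceous earth/calcium silicate interface, ΣR_partial = 0.4187 m·K/W.
T_interface = T_in − Q'·ΣR_partial = 279 °C − (154.2)(0.4187) = 214 °C

T = 214 °C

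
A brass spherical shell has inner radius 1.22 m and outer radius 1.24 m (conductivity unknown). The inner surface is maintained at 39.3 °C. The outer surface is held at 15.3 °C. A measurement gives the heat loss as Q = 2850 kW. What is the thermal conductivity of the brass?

ΣR = ΔT/Q = |39.3 − 15.3|/2.85×10^6 = 8.421×10^-6 K/W
(1/r₁−1/r₂)/(4πk) = 8.421×10^-6 ⇒ k = 0.01322/(4π·8.421×10^-6) = 125 W/m·K

k = 125 W/m·K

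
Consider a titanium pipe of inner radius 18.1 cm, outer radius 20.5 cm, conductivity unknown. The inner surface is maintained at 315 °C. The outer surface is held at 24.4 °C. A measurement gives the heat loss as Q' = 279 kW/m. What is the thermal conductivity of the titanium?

k = 19.0 W/m·K

ΣR = ΔT/Q' = |315 − 24.4|/2.79×10^5 = 0.001042 m·K/W
ln(r₂/r₁)/(2πk) = 0.001042 ⇒ k = 0.1245/(2π·0.001042) = 19.0 W/m·K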